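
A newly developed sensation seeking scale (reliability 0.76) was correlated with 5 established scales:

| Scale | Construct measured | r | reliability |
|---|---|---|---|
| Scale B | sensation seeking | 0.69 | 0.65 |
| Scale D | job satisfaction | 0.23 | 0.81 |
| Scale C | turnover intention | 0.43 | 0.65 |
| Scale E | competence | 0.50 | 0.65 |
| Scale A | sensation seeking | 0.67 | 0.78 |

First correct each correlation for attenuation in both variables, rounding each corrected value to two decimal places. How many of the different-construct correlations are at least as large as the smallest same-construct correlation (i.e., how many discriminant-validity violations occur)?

0

Disattenuated r (r / √(r_scale · r_new)):
  Scale B (conv): 0.69 / √(0.65·0.76) = 0.98
  Scale D (disc): 0.23 / √(0.81·0.76) = 0.29
  Scale C (disc): 0.43 / √(0.65·0.76) = 0.61
  Scale E (disc): 0.50 / √(0.65·0.76) = 0.71
  Scale A (conv): 0.67 / √(0.78·0.76) = 0.87
Smallest convergent = 0.87. Discriminant values: 0.29, 0.61, 0.71; count ≥ 0.87 → 0.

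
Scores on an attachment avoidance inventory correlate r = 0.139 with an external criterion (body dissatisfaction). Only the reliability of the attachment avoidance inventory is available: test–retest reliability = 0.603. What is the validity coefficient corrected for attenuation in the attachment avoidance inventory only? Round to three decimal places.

0.179

Single correction: r_c = r_obs / √r_xx = 0.139 / √0.603 = 0.139 / 0.7765 ≈ 0.179.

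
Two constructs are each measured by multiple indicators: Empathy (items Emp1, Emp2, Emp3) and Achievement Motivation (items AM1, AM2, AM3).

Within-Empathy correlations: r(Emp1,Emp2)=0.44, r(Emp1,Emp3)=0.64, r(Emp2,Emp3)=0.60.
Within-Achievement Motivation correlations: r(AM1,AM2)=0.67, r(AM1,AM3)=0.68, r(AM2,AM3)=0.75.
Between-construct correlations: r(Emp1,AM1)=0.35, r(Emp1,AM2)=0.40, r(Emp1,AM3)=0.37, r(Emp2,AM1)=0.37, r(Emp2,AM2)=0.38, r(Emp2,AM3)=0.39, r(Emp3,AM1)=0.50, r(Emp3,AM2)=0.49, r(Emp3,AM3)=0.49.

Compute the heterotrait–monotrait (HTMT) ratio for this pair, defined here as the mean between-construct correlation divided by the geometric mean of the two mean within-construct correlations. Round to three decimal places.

0.664

Between-construct mean = 3.74/9 = 0.4156.
Mean within-Emp = 1.68/3 = 0.5600; mean within-AM = 2.10/3 = 0.7000.
Geometric mean = √(0.5600 × 0.7000) = 0.6261.
HTMT = 0.4156 / 0.6261 = 0.664.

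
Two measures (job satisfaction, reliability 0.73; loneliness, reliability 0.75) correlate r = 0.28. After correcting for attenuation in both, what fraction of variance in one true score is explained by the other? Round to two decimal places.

0.14

Disattenuated r = 0.28 / √(0.73 × 0.75) = 0.28 / 0.7399 = 0.3784.
Shared true-score variance = 0.3784² = 0.1432 ≈ 0.14.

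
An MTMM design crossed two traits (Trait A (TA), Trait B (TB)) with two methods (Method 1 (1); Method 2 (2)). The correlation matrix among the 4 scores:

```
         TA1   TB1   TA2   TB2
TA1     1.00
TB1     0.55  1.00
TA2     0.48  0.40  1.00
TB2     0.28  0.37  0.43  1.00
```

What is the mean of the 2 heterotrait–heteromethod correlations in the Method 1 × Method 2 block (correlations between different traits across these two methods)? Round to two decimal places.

HTHM values (method 1 × method 2): 0.28, 0.40; mean = 0.68/2 = 0.34.

0.34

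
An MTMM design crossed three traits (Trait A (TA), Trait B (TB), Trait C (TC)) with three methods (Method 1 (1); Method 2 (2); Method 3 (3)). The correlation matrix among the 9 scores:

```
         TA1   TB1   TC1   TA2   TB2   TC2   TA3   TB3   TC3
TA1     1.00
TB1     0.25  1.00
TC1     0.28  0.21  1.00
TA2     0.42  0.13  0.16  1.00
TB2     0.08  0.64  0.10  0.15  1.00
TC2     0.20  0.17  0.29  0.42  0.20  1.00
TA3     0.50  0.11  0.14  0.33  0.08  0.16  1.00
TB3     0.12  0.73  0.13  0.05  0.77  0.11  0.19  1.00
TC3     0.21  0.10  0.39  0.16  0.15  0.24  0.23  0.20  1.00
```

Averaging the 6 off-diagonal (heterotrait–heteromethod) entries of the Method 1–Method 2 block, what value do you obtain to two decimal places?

HTHM values (method 1 × method 2): 0.08, 0.20, 0.13, 0.17, 0.16, 0.10; mean = 0.84/6 = 0.14.

0.14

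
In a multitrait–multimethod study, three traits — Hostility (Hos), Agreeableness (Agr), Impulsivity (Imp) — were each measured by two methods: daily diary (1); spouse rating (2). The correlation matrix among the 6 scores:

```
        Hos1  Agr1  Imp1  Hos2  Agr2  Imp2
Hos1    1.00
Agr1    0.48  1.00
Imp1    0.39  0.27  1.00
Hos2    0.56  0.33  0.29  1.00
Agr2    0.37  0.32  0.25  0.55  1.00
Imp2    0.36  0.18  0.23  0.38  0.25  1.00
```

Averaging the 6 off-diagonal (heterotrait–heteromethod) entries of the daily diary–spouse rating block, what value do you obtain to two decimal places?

0.30

HTHM values (method 1 × method 2): 0.37, 0.36, 0.33, 0.18, 0.29, 0.25; mean = 1.78/6 = 0.30.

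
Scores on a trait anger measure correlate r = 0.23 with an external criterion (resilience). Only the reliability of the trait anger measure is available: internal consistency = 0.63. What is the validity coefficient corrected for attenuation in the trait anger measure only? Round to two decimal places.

Single correction: r_c = r_obs / √r_xx = 0.23 / √0.63 = 0.23 / 0.7937 ≈ 0.29.

0.29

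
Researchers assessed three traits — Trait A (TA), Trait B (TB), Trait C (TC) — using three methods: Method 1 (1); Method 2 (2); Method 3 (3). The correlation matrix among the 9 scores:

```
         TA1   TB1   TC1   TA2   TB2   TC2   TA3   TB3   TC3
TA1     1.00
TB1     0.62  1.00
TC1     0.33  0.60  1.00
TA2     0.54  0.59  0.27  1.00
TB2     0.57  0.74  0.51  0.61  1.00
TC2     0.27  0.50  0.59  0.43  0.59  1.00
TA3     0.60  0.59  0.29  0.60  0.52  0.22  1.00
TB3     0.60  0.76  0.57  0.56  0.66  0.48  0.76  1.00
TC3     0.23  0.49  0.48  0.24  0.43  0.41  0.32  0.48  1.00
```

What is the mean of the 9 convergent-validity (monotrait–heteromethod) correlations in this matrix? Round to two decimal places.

0.60

Convergent values: 0.54, 0.60, 0.60, 0.74, 0.76, 0.66, 0.59, 0.48, 0.41; mean = 5.38/9 = 0.60.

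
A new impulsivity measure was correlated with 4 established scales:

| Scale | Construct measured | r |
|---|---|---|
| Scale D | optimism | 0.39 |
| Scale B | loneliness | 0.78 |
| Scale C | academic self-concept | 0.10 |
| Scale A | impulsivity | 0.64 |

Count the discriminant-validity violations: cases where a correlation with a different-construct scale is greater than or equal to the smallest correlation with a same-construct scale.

Convergent (same construct = impulsivity): Scale A.
Smallest convergent = 0.64. Discriminant values: 0.39, 0.78, 0.10; count ≥ 0.64 → 1.

1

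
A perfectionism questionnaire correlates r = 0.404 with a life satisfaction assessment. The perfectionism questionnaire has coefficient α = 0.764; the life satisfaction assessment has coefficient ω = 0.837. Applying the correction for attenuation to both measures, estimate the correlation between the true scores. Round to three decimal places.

0.505

r_true = r_obs / √(r_xx · r_yy) = 0.404 / √(0.764 × 0.837) = 0.404 / √0.639468 = 0.404 / 0.7997 ≈ 0.505.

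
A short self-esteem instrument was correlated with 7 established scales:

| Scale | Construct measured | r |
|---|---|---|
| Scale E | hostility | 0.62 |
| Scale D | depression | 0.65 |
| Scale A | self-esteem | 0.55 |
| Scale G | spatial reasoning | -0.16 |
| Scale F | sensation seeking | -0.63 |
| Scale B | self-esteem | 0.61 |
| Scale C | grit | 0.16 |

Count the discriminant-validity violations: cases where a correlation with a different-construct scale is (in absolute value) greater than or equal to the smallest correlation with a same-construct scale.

Convergent (same construct = self-esteem): Scale A, Scale B.
Smallest convergent = 0.55. Discriminant |r|: 0.62, 0.65, 0.16, 0.63, 0.16; count ≥ 0.55 → 3.

3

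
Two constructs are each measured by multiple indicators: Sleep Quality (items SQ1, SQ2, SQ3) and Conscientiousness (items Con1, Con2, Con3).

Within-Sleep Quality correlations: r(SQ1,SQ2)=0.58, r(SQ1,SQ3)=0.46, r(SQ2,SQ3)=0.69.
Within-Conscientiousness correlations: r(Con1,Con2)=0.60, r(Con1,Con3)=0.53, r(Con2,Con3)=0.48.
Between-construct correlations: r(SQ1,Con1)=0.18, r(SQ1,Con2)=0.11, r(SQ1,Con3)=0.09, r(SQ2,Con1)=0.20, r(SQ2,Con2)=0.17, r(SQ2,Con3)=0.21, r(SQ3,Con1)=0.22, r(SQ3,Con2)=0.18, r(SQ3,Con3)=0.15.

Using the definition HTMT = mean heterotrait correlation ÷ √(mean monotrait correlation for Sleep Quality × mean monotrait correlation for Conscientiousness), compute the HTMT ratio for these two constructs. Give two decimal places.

0.30

Between-construct mean = 1.51/9 = 0.1678.
Mean within-SQ = 1.73/3 = 0.5767; mean within-Con = 1.61/3 = 0.5367.
Geometric mean = √(0.5767 × 0.5367) = 0.5563.
HTMT = 0.1678 / 0.5563 = 0.30.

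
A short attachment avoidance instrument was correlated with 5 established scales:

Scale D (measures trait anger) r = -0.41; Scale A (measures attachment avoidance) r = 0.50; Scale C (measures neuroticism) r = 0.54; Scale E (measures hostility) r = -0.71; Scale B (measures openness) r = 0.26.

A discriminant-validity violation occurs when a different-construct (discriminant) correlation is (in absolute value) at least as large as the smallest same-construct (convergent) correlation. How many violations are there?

2

Convergent (same construct = attachment avoidance): Scale A.
Smallest convergent = 0.50. Discriminant |r|: 0.41, 0.54, 0.71, 0.26; count ≥ 0.50 → 2.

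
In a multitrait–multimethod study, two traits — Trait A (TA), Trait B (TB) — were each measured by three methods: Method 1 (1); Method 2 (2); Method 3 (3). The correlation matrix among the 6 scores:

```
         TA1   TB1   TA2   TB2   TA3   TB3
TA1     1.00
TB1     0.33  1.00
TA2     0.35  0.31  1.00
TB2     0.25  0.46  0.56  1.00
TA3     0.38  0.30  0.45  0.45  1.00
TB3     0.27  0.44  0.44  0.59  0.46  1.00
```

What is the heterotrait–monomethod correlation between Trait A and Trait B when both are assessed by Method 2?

0.56

Different traits, same method: r(TA2, TB2) = 0.56.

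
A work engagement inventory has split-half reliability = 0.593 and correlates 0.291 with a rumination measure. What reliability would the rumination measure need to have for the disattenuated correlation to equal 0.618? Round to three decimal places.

0.374

r_true = r_obs / √(r_xx · r_yy) ⇒ 0.618 = 0.291 / √(0.593 · r_yy).
√(0.593 · r_yy) = 0.291 / 0.618 = 0.4709; 0.593 · r_yy = 0.2217; r_yy = 0.2217 / 0.593 ≈ 0.374.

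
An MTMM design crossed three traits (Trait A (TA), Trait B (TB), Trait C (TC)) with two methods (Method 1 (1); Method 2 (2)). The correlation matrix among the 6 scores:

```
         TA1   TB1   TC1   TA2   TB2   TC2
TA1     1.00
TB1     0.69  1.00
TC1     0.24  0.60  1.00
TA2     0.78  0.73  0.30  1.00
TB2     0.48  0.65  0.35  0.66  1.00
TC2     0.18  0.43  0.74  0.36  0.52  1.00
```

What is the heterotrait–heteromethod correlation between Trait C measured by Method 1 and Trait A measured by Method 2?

Different traits and methods: r(TC1, TA2) = 0.30.

0.30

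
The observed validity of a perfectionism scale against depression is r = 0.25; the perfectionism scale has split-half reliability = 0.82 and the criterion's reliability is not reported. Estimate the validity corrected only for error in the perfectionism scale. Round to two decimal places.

0.28

Single correction: r_c = r_obs / √r_xx = 0.25 / √0.82 = 0.25 / 0.9055 ≈ 0.28.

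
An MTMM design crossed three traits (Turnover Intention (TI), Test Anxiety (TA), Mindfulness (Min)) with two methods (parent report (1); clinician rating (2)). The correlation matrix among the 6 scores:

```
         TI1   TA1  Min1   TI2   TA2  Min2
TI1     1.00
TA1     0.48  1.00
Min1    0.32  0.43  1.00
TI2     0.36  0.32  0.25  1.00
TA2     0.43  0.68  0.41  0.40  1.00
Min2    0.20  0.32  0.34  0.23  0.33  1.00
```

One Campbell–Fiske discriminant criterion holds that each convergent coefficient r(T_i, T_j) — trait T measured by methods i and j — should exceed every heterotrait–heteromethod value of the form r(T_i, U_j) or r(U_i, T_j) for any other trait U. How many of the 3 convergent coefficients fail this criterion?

Convergent coefficients and their comparison sets:
TI (methods 1·2): 0.36 vs {0.43, 0.32, 0.20, 0.25} → fail.
TA (methods 1·2): 0.68 vs {0.32, 0.43, 0.32, 0.41} → pass.
Min (methods 1·2): 0.34 vs {0.25, 0.20, 0.41, 0.32} → fail.
2 of 3 fail.

2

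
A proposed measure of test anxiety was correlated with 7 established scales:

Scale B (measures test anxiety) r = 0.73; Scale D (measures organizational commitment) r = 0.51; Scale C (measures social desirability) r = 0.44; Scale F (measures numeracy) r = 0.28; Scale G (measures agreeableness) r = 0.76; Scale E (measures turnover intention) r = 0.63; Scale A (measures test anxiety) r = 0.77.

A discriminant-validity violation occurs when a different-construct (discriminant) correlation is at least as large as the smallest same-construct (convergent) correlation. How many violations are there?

1

Convergent (same construct = test anxiety): Scale B, Scale A.
Smallest convergent = 0.73. Discriminant values: 0.51, 0.44, 0.28, 0.76, 0.63; count ≥ 0.73 → 1.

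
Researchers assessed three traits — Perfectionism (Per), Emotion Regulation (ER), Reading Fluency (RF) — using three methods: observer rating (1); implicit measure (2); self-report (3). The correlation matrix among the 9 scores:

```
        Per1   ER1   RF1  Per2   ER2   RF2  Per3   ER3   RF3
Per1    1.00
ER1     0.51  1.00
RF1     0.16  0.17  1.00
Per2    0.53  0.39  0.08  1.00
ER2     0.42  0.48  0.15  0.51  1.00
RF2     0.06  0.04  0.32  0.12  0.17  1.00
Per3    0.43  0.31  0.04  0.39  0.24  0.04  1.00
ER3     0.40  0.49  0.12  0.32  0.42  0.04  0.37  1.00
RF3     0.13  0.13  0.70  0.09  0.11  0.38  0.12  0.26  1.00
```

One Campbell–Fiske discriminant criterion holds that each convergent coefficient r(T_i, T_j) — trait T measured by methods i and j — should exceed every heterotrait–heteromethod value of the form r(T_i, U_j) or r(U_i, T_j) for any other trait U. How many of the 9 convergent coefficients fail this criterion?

0

Convergent coefficients and their comparison sets:
Per (methods 1·2): 0.53 vs {0.42, 0.39, 0.06, 0.08} → pass.
Per (methods 1·3): 0.43 vs {0.40, 0.31, 0.13, 0.04} → pass.
Per (methods 2·3): 0.39 vs {0.32, 0.24, 0.09, 0.04} → pass.
ER (methods 1·2): 0.48 vs {0.39, 0.42, 0.04, 0.15} → pass.
ER (methods 1·3): 0.49 vs {0.31, 0.40, 0.13, 0.12} → pass.
ER (methods 2·3): 0.42 vs {0.24, 0.32, 0.11, 0.04} → pass.
RF (methods 1·2): 0.32 vs {0.08, 0.06, 0.15, 0.04} → pass.
RF (methods 1·3): 0.70 vs {0.04, 0.13, 0.12, 0.13} → pass.
RF (methods 2·3): 0.38 vs {0.04, 0.09, 0.04, 0.11} → pass.
0 of 9 fail.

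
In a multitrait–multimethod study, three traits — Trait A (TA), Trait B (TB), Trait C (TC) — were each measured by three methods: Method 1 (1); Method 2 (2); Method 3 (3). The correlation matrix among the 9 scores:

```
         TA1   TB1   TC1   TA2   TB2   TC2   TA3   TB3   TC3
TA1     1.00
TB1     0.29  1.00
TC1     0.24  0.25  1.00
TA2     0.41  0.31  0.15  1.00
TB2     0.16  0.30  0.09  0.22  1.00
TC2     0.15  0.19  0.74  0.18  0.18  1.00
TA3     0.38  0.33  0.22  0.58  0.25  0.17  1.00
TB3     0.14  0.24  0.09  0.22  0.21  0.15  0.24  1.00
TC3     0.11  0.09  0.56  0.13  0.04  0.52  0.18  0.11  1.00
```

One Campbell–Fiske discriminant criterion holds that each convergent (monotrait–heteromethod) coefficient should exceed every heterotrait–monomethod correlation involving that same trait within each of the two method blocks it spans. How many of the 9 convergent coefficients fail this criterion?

Convergent coefficients and their comparison sets:
TA (methods 1·2): 0.41 vs {0.29, 0.22, 0.24, 0.18} → pass.
TA (methods 1·3): 0.38 vs {0.29, 0.24, 0.24, 0.18} → pass.
TA (methods 2·3): 0.58 vs {0.22, 0.24, 0.18, 0.18} → pass.
TB (methods 1·2): 0.30 vs {0.29, 0.22, 0.25, 0.18} → pass.
TB (methods 1·3): 0.24 vs {0.29, 0.24, 0.25, 0.11} → fail.
TB (methods 2·3): 0.21 vs {0.22, 0.24, 0.18, 0.11} → fail.
TC (methods 1·2): 0.74 vs {0.24, 0.18, 0.25, 0.18} → pass.
TC (methods 1·3): 0.56 vs {0.24, 0.18, 0.25, 0.11} → pass.
TC (methods 2·3): 0.52 vs {0.18, 0.18, 0.18, 0.11} → pass.
2 of 9 fail.

2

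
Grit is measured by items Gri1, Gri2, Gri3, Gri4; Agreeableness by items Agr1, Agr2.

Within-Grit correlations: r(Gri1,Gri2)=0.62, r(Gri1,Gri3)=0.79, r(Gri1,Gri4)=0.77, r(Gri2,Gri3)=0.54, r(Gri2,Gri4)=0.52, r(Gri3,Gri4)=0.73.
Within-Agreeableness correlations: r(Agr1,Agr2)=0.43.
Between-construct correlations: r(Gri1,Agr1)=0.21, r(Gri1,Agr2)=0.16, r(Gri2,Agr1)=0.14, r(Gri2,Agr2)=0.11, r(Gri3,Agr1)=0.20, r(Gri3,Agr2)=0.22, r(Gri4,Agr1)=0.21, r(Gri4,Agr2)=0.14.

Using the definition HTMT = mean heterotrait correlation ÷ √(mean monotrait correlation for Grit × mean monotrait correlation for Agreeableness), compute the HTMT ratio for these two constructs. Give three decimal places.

0.326

Mean heterotrait r = 1.39/8 = 0.1738.
Mean within-Gri = 3.97/6 = 0.6617; mean within-Agr = 0.43/1 = 0.4300.
Geometric mean = √(0.6617 × 0.4300) = 0.5334.
HTMT = 0.1738 / 0.5334 = 0.326.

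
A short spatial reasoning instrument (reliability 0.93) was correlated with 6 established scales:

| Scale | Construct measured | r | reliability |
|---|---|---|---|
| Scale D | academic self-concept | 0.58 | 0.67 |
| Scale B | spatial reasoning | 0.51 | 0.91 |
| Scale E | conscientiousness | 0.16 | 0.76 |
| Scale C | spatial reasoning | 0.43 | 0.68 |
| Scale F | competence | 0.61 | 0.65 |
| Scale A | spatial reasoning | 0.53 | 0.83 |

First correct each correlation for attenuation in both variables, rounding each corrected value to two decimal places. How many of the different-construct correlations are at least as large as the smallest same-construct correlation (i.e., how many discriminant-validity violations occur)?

Disattenuated r (r / √(r_scale · r_new)):
  Scale D (disc): 0.58 / √(0.67·0.93) = 0.73
  Scale B (conv): 0.51 / √(0.91·0.93) = 0.55
  Scale E (disc): 0.16 / √(0.76·0.93) = 0.19
  Scale C (conv): 0.43 / √(0.68·0.93) = 0.54
  Scale F (disc): 0.61 / √(0.65·0.93) = 0.78
  Scale A (conv): 0.53 / √(0.83·0.93) = 0.60
Smallest convergent = 0.54. Discriminant values: 0.73, 0.19, 0.78; count ≥ 0.54 → 2.

2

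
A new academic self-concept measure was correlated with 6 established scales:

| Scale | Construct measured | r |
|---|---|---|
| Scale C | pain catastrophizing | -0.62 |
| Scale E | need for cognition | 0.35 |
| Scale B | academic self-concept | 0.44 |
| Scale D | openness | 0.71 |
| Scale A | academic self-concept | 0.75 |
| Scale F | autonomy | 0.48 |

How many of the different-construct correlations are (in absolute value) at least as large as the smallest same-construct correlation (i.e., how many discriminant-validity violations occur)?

3

Convergent (same construct = academic self-concept): Scale B, Scale A.
Smallest convergent = 0.44. Discriminant |r|: 0.62, 0.35, 0.71, 0.48; count ≥ 0.44 → 3.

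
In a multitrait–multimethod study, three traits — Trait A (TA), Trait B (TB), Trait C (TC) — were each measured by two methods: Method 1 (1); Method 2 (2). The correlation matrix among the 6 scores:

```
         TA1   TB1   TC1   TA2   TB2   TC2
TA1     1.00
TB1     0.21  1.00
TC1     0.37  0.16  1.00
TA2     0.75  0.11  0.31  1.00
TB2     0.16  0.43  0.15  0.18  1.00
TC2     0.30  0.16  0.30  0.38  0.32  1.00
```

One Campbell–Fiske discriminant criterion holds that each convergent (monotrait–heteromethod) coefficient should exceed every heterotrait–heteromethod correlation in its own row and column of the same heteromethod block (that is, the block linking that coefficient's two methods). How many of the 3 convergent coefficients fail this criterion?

Each convergent coefficient versus the relevant comparison correlations:
TA (methods 1·2): 0.75 vs {0.16, 0.11, 0.30, 0.31} → pass.
TB (methods 1·2): 0.43 vs {0.11, 0.16, 0.16, 0.15} → pass.
TC (methods 1·2): 0.30 vs {0.31, 0.30, 0.15, 0.16} → fail.
1 of 3 fail.

1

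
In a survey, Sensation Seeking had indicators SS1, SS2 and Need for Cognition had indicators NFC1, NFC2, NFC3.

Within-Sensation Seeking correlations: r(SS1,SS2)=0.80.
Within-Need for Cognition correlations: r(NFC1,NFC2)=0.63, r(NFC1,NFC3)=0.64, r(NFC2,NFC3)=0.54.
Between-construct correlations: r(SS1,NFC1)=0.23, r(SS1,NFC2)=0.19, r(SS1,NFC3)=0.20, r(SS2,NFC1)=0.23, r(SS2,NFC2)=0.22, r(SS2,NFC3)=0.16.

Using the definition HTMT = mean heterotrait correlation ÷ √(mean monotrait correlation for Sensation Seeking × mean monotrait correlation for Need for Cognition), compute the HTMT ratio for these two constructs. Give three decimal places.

Mean heterotrait r = 1.23/6 = 0.2050.
Mean within-SS = 0.80/1 = 0.8000; mean within-NFC = 1.81/3 = 0.6033.
Geometric mean = √(0.8000 × 0.6033) = 0.6947.
HTMT = 0.2050 / 0.6947 = 0.295.

0.295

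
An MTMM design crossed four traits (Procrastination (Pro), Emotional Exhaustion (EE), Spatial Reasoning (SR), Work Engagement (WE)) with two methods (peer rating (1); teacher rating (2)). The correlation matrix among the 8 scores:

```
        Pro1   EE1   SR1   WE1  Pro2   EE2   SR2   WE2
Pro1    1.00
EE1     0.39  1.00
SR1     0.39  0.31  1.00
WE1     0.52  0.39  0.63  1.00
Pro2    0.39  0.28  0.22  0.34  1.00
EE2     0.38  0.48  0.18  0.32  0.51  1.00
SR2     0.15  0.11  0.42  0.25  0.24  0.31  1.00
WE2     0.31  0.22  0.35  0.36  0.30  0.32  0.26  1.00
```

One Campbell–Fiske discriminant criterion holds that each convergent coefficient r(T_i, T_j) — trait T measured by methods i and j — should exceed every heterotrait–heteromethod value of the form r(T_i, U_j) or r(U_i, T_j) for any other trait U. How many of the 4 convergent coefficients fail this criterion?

0

Convergent coefficients and their comparison sets:
Pro (methods 1·2): 0.39 vs {0.38, 0.28, 0.15, 0.22, 0.31, 0.34} → pass.
EE (methods 1·2): 0.48 vs {0.28, 0.38, 0.11, 0.18, 0.22, 0.32} → pass.
SR (methods 1·2): 0.42 vs {0.22, 0.15, 0.18, 0.11, 0.35, 0.25} → pass.
WE (methods 1·2): 0.36 vs {0.34, 0.31, 0.32, 0.22, 0.25, 0.35} → pass.
0 of 4 fail.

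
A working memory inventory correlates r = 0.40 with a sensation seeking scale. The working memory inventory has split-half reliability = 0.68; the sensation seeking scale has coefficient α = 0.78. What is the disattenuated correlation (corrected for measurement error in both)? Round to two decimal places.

0.55

r_true = r_obs / √(r_xx · r_yy) = 0.40 / √(0.68 × 0.78) = 0.40 / √0.5304 = 0.40 / 0.7283 ≈ 0.55.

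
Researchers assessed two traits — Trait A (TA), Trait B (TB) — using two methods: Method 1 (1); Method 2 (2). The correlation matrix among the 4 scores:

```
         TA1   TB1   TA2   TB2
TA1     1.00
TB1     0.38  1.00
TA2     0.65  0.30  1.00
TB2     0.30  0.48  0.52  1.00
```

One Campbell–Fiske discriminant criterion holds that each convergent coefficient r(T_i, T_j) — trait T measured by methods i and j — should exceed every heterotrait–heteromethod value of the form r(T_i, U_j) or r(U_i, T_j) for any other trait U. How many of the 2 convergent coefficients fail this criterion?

0

Convergent coefficients and their comparison sets:
TA (methods 1·2): 0.65 vs {0.30, 0.30} → pass.
TB (methods 1·2): 0.48 vs {0.30, 0.30} → pass.
0 of 2 fail.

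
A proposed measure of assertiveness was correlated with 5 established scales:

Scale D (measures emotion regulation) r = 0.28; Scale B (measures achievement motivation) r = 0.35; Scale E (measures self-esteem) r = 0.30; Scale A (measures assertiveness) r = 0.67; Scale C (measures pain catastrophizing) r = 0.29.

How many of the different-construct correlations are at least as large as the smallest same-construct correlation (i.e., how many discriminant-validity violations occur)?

0

Convergent (same construct = assertiveness): Scale A.
Smallest convergent = 0.67. Discriminant values: 0.28, 0.35, 0.30, 0.29; count ≥ 0.67 → 0.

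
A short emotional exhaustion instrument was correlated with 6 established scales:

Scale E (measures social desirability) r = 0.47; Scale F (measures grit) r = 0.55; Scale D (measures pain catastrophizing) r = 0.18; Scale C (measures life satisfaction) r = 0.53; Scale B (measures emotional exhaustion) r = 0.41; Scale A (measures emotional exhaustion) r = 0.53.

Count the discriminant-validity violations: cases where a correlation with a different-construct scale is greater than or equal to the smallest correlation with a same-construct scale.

3

Convergent (same construct = emotional exhaustion): Scale B, Scale A.
Smallest convergent = 0.41. Discriminant values: 0.47, 0.55, 0.18, 0.53; count ≥ 0.41 → 3.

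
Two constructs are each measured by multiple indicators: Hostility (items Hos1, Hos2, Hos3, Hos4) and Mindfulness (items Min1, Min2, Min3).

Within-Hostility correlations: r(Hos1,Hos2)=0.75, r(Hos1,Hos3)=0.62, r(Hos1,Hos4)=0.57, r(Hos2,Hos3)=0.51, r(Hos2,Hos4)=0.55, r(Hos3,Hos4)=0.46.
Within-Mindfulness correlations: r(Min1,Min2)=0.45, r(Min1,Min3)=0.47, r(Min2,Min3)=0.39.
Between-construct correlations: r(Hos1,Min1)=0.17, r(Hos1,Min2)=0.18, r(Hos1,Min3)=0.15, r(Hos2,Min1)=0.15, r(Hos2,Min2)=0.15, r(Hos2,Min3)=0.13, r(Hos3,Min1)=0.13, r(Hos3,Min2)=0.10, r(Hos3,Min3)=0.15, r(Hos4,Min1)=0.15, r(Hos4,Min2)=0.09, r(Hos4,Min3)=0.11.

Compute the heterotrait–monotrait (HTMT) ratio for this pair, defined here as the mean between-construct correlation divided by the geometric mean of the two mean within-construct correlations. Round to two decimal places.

Mean heterotrait r = 1.66/12 = 0.1383.
Mean within-Hos = 3.46/6 = 0.5767; mean within-Min = 1.31/3 = 0.4367.
Geometric mean = √(0.5767 × 0.4367) = 0.5018.
HTMT = 0.1383 / 0.5018 = 0.28.

0.28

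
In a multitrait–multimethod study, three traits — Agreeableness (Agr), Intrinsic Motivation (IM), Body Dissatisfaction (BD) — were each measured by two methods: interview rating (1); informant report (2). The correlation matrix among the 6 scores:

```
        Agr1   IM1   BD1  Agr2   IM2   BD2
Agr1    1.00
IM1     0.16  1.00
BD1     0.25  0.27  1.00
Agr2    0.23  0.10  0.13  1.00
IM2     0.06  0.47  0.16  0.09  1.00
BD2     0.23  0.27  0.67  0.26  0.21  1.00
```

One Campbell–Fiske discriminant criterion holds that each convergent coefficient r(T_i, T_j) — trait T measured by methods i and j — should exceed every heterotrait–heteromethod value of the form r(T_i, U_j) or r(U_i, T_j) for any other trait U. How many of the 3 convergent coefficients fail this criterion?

1

Convergent coefficients and their comparison sets:
Agr (methods 1·2): 0.23 vs {0.06, 0.10, 0.23, 0.13} → fail.
IM (methods 1·2): 0.47 vs {0.10, 0.06, 0.27, 0.16} → pass.
BD (methods 1·2): 0.67 vs {0.13, 0.23, 0.16, 0.27} → pass.
1 of 3 fail.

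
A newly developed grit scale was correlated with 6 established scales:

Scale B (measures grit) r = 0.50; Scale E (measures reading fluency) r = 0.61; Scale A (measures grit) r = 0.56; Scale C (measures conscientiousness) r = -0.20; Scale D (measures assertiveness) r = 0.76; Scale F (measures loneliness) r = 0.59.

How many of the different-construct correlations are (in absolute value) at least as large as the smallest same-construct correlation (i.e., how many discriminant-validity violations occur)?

Convergent (same construct = grit): Scale B, Scale A.
Smallest convergent = 0.50. Discriminant |r|: 0.61, 0.20, 0.76, 0.59; count ≥ 0.50 → 3.

3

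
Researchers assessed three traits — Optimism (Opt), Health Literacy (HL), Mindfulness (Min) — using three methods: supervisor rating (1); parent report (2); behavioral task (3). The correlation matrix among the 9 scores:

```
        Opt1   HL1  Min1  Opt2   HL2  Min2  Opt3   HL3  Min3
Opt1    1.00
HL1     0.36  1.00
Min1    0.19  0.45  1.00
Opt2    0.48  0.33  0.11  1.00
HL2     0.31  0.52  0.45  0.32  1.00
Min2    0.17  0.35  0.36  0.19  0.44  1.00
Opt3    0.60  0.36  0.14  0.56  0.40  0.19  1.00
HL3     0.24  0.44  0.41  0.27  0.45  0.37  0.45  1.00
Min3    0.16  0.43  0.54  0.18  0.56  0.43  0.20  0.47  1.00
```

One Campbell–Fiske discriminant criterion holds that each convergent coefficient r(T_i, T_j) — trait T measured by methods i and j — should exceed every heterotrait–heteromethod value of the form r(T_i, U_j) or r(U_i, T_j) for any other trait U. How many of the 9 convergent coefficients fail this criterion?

Checking each validity diagonal entry against its comparison values:
Opt (methods 1·2): 0.48 vs {0.31, 0.33, 0.17, 0.11} → pass.
Opt (methods 1·3): 0.60 vs {0.24, 0.36, 0.16, 0.14} → pass.
Opt (methods 2·3): 0.56 vs {0.27, 0.40, 0.18, 0.19} → pass.
HL (methods 1·2): 0.52 vs {0.33, 0.31, 0.35, 0.45} → pass.
HL (methods 1·3): 0.44 vs {0.36, 0.24, 0.43, 0.41} → pass.
HL (methods 2·3): 0.45 vs {0.40, 0.27, 0.56, 0.37} → fail.
Min (methods 1·2): 0.36 vs {0.11, 0.17, 0.45, 0.35} → fail.
Min (methods 1·3): 0.54 vs {0.14, 0.16, 0.41, 0.43} → pass.
Min (methods 2·3): 0.43 vs {0.19, 0.18, 0.37, 0.56} → fail.
3 of 9 fail.

3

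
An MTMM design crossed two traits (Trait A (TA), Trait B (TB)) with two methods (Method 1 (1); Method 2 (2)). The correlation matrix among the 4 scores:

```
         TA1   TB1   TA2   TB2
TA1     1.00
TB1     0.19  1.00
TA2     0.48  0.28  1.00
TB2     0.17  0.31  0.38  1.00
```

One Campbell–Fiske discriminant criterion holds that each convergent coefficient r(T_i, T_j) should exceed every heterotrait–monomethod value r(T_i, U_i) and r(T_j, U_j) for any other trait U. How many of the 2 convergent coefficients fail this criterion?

1

Each convergent coefficient versus the relevant comparison correlations:
TA (methods 1·2): 0.48 vs {0.19, 0.38} → pass.
TB (methods 1·2): 0.31 vs {0.19, 0.38} → fail.
1 of 2 fail.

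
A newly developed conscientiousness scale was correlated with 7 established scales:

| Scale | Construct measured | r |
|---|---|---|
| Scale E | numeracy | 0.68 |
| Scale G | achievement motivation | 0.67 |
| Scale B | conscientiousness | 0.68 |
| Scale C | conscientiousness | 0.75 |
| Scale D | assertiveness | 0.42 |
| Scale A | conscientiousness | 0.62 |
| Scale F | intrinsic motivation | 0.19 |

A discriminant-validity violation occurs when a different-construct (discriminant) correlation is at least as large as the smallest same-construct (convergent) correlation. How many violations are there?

Convergent (same construct = conscientiousness): Scale B, Scale C, Scale A.
Smallest convergent = 0.62. Discriminant values: 0.68, 0.67, 0.42, 0.19; count ≥ 0.62 → 2.

2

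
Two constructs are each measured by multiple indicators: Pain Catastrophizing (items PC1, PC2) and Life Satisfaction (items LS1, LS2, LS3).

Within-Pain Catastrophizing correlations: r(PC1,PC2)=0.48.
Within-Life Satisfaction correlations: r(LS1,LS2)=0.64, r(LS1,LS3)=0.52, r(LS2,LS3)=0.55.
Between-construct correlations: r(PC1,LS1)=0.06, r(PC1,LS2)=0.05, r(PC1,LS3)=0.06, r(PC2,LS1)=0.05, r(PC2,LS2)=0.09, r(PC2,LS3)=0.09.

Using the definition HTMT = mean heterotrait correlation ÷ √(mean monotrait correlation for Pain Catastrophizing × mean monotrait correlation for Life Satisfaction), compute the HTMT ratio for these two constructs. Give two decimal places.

Mean heterotrait r = 0.40/6 = 0.0667.
Mean within-PC = 0.48/1 = 0.4800; mean within-LS = 1.71/3 = 0.5700.
Geometric mean = √(0.4800 × 0.5700) = 0.5231.
HTMT = 0.0667 / 0.5231 = 0.13.

0.13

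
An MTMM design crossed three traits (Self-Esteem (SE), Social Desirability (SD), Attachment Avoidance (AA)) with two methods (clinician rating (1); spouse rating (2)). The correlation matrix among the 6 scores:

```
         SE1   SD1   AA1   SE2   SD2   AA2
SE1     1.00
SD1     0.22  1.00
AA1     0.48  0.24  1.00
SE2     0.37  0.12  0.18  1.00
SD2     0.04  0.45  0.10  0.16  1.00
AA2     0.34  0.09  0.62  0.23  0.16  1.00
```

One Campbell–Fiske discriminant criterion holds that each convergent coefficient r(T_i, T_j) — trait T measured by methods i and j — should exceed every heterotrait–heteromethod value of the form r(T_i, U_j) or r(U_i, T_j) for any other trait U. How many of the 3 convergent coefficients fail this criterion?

0

Checking each validity diagonal entry against its comparison values:
SE (methods 1·2): 0.37 vs {0.04, 0.12, 0.34, 0.18} → pass.
SD (methods 1·2): 0.45 vs {0.12, 0.04, 0.09, 0.10} → pass.
AA (methods 1·2): 0.62 vs {0.18, 0.34, 0.10, 0.09} → pass.
0 of 3 fail.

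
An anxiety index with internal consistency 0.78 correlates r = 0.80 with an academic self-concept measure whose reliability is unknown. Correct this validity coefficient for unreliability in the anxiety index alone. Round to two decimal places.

0.91

Single correction: r_c = r_obs / √r_xx = 0.80 / √0.78 = 0.80 / 0.8832 ≈ 0.91.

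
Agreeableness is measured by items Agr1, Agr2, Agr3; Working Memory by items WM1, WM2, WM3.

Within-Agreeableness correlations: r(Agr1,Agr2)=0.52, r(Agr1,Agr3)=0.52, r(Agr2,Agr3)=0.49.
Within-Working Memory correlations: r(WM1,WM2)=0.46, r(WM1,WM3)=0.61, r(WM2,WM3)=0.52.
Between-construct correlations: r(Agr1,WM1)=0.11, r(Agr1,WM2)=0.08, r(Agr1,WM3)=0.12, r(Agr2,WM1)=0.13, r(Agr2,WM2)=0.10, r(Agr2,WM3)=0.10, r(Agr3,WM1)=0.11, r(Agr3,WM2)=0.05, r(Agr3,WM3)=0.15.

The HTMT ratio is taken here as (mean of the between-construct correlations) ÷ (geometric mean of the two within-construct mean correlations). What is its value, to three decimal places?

0.203

Between-construct mean = 0.95/9 = 0.1056.
Mean within-Agr = 1.53/3 = 0.5100; mean within-WM = 1.59/3 = 0.5300.
Geometric mean = √(0.5100 × 0.5300) = 0.5199.
HTMT = 0.1056 / 0.5199 = 0.203.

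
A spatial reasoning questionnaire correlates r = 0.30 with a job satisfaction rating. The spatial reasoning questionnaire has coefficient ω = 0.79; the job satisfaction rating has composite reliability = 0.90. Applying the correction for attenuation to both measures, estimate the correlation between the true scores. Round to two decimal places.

r_true = r_obs / √(r_xx · r_yy) = 0.30 / √(0.79 × 0.90) = 0.30 / √0.7110 = 0.30 / 0.8432 ≈ 0.36.

0.36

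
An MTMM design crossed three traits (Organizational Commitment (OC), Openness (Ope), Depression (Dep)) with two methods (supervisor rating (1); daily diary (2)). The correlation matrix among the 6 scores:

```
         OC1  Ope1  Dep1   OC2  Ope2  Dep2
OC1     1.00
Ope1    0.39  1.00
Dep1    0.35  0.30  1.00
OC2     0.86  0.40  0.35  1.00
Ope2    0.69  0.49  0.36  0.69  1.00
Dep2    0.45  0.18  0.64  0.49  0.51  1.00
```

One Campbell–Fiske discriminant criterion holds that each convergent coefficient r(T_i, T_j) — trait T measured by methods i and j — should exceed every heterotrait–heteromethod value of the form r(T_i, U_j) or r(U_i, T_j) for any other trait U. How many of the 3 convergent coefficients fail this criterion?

1

Each convergent coefficient versus the relevant comparison correlations:
OC (methods 1·2): 0.86 vs {0.69, 0.40, 0.45, 0.35} → pass.
Ope (methods 1·2): 0.49 vs {0.40, 0.69, 0.18, 0.36} → fail.
Dep (methods 1·2): 0.64 vs {0.35, 0.45, 0.36, 0.18} → pass.
1 of 3 fail.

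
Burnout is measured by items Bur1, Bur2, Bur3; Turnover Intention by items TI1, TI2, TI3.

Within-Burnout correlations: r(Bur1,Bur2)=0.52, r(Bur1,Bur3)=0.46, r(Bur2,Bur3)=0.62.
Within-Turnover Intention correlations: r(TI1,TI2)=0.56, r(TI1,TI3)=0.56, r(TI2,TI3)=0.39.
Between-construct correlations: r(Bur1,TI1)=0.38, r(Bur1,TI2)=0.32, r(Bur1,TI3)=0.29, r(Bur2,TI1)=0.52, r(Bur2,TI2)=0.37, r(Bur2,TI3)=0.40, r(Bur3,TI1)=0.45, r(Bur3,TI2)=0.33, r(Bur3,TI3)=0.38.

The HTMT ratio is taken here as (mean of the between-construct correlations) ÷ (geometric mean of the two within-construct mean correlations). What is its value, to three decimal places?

Mean heterotrait r = 3.44/9 = 0.3822.
Mean within-Bur = 1.60/3 = 0.5333; mean within-TI = 1.51/3 = 0.5033.
Geometric mean = √(0.5333 × 0.5033) = 0.5181.
HTMT = 0.3822 / 0.5181 = 0.738.

0.738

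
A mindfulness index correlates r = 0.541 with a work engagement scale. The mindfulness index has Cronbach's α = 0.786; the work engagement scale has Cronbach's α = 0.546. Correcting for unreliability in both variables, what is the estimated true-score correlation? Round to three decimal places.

r_true = r_obs / √(r_xx · r_yy) = 0.541 / √(0.786 × 0.546) = 0.541 / √0.429156 = 0.541 / 0.6551 ≈ 0.826.

0.826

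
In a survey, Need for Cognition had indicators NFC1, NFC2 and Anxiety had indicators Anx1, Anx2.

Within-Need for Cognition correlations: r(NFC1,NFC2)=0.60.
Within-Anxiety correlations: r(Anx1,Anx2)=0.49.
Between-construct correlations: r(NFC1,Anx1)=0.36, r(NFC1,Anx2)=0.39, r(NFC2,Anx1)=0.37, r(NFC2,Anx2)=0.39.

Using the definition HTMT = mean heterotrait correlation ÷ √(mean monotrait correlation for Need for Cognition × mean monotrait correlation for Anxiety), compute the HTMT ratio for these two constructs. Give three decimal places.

0.696

Mean between = 1.51/4 = 0.3775.
Mean within-NFC = 0.60/1 = 0.6000; mean within-Anx = 0.49/1 = 0.4900.
Geometric mean = √(0.6000 × 0.4900) = 0.5422.
HTMT = 0.3775 / 0.5422 = 0.696.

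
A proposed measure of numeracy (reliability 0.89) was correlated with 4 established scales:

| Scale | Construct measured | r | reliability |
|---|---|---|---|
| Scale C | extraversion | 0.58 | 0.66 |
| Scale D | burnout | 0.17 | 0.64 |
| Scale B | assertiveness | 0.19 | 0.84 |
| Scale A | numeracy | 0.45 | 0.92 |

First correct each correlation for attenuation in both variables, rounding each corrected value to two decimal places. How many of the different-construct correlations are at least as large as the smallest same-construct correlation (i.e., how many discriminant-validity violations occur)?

Disattenuated r (r / √(r_scale · r_new)):
  Scale C (disc): 0.58 / √(0.66·0.89) = 0.76
  Scale D (disc): 0.17 / √(0.64·0.89) = 0.23
  Scale B (disc): 0.19 / √(0.84·0.89) = 0.22
  Scale A (conv): 0.45 / √(0.92·0.89) = 0.50
Smallest convergent = 0.50. Discriminant values: 0.76, 0.23, 0.22; count ≥ 0.50 → 1.

1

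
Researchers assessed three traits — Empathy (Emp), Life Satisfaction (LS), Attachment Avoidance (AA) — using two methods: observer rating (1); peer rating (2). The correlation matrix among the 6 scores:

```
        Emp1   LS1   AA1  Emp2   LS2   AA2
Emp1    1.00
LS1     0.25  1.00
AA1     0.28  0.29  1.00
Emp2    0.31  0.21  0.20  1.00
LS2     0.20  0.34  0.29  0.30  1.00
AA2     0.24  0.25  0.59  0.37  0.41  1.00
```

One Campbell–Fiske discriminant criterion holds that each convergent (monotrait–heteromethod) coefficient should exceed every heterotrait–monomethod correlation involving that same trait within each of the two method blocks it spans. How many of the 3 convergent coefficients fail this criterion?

Checking each validity diagonal entry against its comparison values:
Emp (methods 1·2): 0.31 vs {0.25, 0.30, 0.28, 0.37} → fail.
LS (methods 1·2): 0.34 vs {0.25, 0.30, 0.29, 0.41} → fail.
AA (methods 1·2): 0.59 vs {0.28, 0.37, 0.29, 0.41} → pass.
2 of 3 fail.

2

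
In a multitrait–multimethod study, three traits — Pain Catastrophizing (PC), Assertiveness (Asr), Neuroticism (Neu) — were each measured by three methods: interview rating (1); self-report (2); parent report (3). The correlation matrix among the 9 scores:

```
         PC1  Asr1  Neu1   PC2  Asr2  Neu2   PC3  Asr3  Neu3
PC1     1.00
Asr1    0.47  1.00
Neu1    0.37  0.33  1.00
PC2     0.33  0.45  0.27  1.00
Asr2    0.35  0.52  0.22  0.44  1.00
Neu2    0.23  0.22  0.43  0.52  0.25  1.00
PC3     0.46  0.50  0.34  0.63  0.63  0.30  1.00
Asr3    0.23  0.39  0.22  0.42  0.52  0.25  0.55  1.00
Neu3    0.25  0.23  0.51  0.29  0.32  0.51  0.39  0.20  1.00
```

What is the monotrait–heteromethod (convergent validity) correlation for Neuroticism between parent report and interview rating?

0.51

Same trait (Neu), different methods: r(Neu3, Neu1) = 0.51.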